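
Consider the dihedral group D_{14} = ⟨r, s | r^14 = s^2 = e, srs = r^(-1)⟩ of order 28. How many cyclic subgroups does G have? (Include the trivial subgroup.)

18

A cyclic subgroup of order d is generated by each of its φ(d) elements of order d, so the cyclic subgroups of order d number (#elements of order d)/φ(d).
Cyclic subgroups by order — order 1: 1; order 2: 15; order 7: 1; order 14: 1.
Total: 18.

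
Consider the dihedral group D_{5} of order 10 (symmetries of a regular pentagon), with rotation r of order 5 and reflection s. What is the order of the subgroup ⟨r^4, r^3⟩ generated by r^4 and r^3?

5

|⟨r^4⟩| = 5 and |⟨r^3⟩| = 5, so |H| is a multiple of lcm(5, 5) = 5 and divides |G| = 10.
Closing under the operation: H = {e, r, r^2, r^3, r^4}, so |H| = 5.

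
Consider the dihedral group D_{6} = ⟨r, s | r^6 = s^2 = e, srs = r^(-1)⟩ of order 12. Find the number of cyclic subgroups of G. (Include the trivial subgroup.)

A cyclic subgroup of order d is generated by each of its φ(d) elements of order d, so the cyclic subgroups of order d number (#elements of order d)/φ(d).
Cyclic subgroups by order — order 1: 1; order 2: 7; order 3: 1; order 6: 1.
Total: 10.

10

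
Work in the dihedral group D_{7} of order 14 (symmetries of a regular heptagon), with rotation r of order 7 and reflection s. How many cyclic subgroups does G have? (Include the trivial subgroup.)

9

A cyclic subgroup of order d is generated by each of its φ(d) elements of order d, so the cyclic subgroups of order d number (#elements of order d)/φ(d).
Cyclic subgroups by order — order 1: 1; order 2: 7; order 7: 1.
Total: 9.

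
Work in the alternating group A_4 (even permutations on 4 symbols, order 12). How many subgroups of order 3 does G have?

|G| = 12 and 3 | 12, so subgroups of order 3 are possible by Lagrange.
The subgroups of order 3 are: {e, (1 2 3), (1 3 2)}; {e, (1 2 4), (1 4 2)}; {e, (1 3 4), (1 4 3)}; {e, (2 3 4), (2 4 3)}.
So G has 4 subgroups of order 3.

4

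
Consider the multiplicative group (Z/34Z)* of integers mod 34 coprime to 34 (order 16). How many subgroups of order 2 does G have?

|G| = 16 and 2 | 16, so subgroups of order 2 are possible by Lagrange.
The subgroups of order 2 are: {1, 33}.
So G has 1 subgroup of order 2.

1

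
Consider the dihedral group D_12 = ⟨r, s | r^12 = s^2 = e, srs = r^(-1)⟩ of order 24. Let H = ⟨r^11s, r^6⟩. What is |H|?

4

|⟨r^11s⟩| = 2 and |⟨r^6⟩| = 2, so |H| is a multiple of lcm(2, 2) = 2 and divides |G| = 24.
Closing under the operation: H = {e, r^6, r^5s, r^11s}, so |H| = 4.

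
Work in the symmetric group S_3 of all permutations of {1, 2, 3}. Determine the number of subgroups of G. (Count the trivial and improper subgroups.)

6

|G| = 6, so by Lagrange every subgroup order divides 6. Divisors: 1, 2, 3, 6.
Subgroups by order — order 1: 1; order 2: 3; order 3: 1; order 6: 1.
Total: 1 + 3 + 1 + 1 = 6.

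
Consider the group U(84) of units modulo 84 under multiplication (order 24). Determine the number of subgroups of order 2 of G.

7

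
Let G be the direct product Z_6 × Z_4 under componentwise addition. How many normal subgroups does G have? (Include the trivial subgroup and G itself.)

16

G is abelian, so every subgroup is normal.
G has 16 subgroups in total, hence 16 normal subgroups.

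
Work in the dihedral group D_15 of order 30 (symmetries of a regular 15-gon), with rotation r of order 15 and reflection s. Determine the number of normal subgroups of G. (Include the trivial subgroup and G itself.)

G has 28 subgroups. Checking conjugation-invariance by order — order 1: 1/1 normal; order 2: 0/15 normal; order 3: 1/1 normal; order 5: 1/1 normal; order 6: 0/5 normal; order 10: 0/3 normal; order 15: 1/1 normal; order 30: 1/1 normal.
Total normal subgroups: 5.

5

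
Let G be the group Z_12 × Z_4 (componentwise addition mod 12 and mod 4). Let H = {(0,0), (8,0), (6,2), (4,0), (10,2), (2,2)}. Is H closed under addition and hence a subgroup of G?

|H| = 6 divides |G| = 48, consistent with Lagrange.
H contains the identity, every element's inverse is in H, and H is closed under +: it is a subgroup.
In fact H = ⟨(10,2)⟩.

Yes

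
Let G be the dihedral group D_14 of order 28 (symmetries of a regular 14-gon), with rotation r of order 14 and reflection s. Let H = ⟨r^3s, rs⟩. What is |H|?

14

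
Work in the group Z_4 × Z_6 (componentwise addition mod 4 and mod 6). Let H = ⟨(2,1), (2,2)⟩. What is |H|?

|⟨(2,1)⟩| = 6 and |⟨(2,2)⟩| = 6, so |H| is a multiple of lcm(6, 6) = 6 and divides |G| = 24.
Closing under the operation: H = {(0,0), (0,1), (0,2), (0,3), (0,4), (0,5), (2,0), (2,1), (2,2), (2,3), (2,4), (2,5)}, so |H| = 12.

12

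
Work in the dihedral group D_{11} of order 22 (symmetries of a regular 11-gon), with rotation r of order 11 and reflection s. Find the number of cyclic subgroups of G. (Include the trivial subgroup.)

A cyclic subgroup of order d is generated by each of its φ(d) elements of order d, so the cyclic subgroups of order d number (#elements of order d)/φ(d).
Cyclic subgroups by order — order 1: 1; order 2: 11; order 11: 1.
Total: 13.

13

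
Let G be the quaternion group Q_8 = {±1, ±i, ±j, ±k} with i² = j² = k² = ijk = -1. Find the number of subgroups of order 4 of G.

|G| = 8 and 4 | 8, so subgroups of order 4 are possible by Lagrange.
The subgroups of order 4 are: {1, -1, i, -i}; {1, -1, j, -j}; {1, -1, k, -k}.
So G has 3 subgroups of order 4.

3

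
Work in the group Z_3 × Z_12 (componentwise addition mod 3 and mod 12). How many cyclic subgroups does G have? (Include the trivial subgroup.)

15

Group the elements of G by the cyclic subgroup they generate; each cyclic subgroup of order d accounts for φ(d) elements.
Cyclic subgroups by order — order 1: 1; order 2: 1; order 3: 4; order 4: 1; order 6: 4; order 12: 4.
Total: 15.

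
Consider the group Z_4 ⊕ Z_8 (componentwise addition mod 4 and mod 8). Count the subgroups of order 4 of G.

7

|G| = 32 and 4 | 32, so subgroups of order 4 are possible by Lagrange.
The subgroups of order 4 are: {(0,0), (0,2), (0,4), (0,6)}; {(0,0), (0,4), (2,0), (2,4)}; {(0,0), (0,4), (2,2), (2,6)}; {(0,0), (1,0), (2,0), (3,0)}; … (7 in all).
So G has 7 subgroups of order 4.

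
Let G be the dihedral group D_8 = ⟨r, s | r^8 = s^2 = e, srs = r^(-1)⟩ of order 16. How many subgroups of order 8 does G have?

|G| = 16 and 8 | 16, so subgroups of order 8 are possible by Lagrange.
The subgroups of order 8 are: {e, r, r^2, r^3, r^4, r^5, r^6, r^7}; {e, r^2, r^4, r^6, s, r^2s, r^4s, r^6s}; {e, r^2, r^4, r^6, rs, r^3s, r^5s, r^7s}.
So G has 3 subgroups of order 8.

3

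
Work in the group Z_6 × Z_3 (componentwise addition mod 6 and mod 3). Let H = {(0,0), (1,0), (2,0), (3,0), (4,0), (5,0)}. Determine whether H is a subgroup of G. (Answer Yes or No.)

|H| = 6 divides |G| = 18, consistent with Lagrange.
H contains the identity, every element's inverse is in H, and H is closed under +: it is a subgroup.
In fact H = ⟨(5,0)⟩.

Yes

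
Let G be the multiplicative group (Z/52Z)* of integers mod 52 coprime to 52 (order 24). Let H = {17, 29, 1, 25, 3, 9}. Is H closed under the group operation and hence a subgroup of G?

No

17 ∈ H but its inverse 49 ∉ H, so H is not a subgroup.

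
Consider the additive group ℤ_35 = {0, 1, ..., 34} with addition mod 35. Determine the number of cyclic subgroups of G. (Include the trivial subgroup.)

4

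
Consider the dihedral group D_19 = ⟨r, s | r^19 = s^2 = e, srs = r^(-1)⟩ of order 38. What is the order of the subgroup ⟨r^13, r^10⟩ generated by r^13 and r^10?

19

|⟨r^13⟩| = 19 and |⟨r^10⟩| = 19, so |H| is a multiple of lcm(19, 19) = 19 and divides |G| = 38.
Closing under the operation: H = {e, r, r^2, r^3, r^4, r^5, r^6, r^7, r^8, r^9, r^10, r^11, r^12, r^13, r^14, r^15, r^16, r^17, r^18}, so |H| = 19.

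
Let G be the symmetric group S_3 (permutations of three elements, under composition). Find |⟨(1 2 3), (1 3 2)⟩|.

3

|⟨(1 2 3)⟩| = 3 and |⟨(1 3 2)⟩| = 3, so |H| is a multiple of lcm(3, 3) = 3 and divides |G| = 6.
Closing under the operation: H = {e, (1 2 3), (1 3 2)}, so |H| = 3.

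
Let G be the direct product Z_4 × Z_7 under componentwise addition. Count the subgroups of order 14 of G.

|G| = 28 and 14 | 28, so subgroups of order 14 are possible by Lagrange.
The subgroups of order 14 are: {(0,0), (0,1), (0,2), (0,3), (0,4), (0,5), (0,6), (2,0), (2,1), (2,2), (2,3), (2,4), (2,5), (2,6)}.
So G has 1 subgroup of order 14.

1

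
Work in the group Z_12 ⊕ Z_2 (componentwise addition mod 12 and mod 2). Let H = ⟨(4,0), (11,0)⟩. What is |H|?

|⟨(4,0)⟩| = 3 and |⟨(11,0)⟩| = 12, so |H| is a multiple of lcm(3, 12) = 12 and divides |G| = 24.
Closing under the operation: H = {(0,0), (1,0), (2,0), (3,0), (4,0), (5,0), (6,0), (7,0), (8,0), (9,0), (10,0), (11,0)}, so |H| = 12.

12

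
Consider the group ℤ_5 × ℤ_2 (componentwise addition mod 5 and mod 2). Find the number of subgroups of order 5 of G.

|G| = 10 and 5 | 10, so subgroups of order 5 are possible by Lagrange.
The subgroups of order 5 are: {(0,0), (1,0), (2,0), (3,0), (4,0)}.
So G has 1 subgroup of order 5.

1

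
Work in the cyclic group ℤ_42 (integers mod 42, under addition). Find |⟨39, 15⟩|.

|⟨39⟩| = 14 and |⟨15⟩| = 14, so |H| is a multiple of lcm(14, 14) = 14 and divides |G| = 42.
Closing under the operation: H = {0, 3, 6, 9, 12, 15, 18, 21, 24, 27, 30, 33, 36, 39}, so |H| = 14.

14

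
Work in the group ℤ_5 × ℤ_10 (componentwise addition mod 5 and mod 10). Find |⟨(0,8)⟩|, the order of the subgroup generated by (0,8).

The order of (0,8) in Z_5 × Z_10 is lcm(ord(0) in Z_5, ord(8) in Z_10).
ord(0) = 1 and ord(8) = 5, so |⟨(0,8)⟩| = lcm(1, 5) = 5.

5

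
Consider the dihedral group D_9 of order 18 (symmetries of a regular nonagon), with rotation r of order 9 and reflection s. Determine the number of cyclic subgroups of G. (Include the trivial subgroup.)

A cyclic subgroup of order d is generated by each of its φ(d) elements of order d, so the cyclic subgroups of order d number (#elements of order d)/φ(d).
Cyclic subgroups by order — order 1: 1; order 2: 9; order 3: 1; order 9: 1.
Total: 12.

12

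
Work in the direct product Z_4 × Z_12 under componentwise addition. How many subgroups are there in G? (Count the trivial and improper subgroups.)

|G| = 48, so by Lagrange every subgroup order divides 48. Divisors: 1, 2, 3, 4, 6, 8, 12, 16, 24, 48.
Subgroups by order — order 1: 1; order 2: 3; order 3: 1; order 4: 7; order 6: 3; order 8: 3; order 12: 7; order 16: 1; order 24: 3; order 48: 1.
Total: 1 + 3 + 1 + 7 + 3 + 3 + 7 + 1 + 3 + 1 = 30.

30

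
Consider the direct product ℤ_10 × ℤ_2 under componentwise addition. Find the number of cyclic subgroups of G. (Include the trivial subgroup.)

8

Group the elements of G by the cyclic subgroup they generate; each cyclic subgroup of order d accounts for φ(d) elements.
Cyclic subgroups by order — order 1: 1; order 2: 3; order 5: 1; order 10: 3.
Total: 8.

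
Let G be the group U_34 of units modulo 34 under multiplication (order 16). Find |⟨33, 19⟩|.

|⟨33⟩| = 2 and |⟨19⟩| = 8, so |H| is a multiple of lcm(2, 8) = 8 and divides |G| = 16.
Closing under the operation: H = {1, 9, 13, 15, 19, 21, 25, 33}, so |H| = 8.

8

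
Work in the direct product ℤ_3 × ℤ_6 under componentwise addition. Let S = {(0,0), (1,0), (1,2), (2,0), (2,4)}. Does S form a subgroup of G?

|S| = 5 does not divide |G| = 18, so by Lagrange S is not a subgroup.

No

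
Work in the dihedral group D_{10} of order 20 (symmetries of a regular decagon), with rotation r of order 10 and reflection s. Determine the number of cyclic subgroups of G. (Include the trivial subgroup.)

14

Group the elements of G by the cyclic subgroup they generate; each cyclic subgroup of order d accounts for φ(d) elements.
Cyclic subgroups by order — order 1: 1; order 2: 11; order 5: 1; order 10: 1.
Total: 14.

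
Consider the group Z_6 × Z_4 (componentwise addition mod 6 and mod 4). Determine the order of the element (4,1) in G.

12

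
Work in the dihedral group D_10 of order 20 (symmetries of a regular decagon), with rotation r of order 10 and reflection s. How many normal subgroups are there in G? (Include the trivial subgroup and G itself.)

7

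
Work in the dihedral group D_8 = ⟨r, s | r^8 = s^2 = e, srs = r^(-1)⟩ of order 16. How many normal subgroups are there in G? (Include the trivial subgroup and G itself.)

G has 19 subgroups. Checking conjugation-invariance by order — order 1: 1/1 normal; order 2: 1/9 normal; order 4: 1/5 normal; order 8: 3/3 normal; order 16: 1/1 normal.
Total normal subgroups: 7.

7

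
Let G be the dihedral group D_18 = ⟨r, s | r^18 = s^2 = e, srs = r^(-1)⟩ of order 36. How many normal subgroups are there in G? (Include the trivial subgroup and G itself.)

G has 45 subgroups. Checking conjugation-invariance by order — order 1: 1/1 normal; order 2: 1/19 normal; order 3: 1/1 normal; order 4: 0/9 normal; order 6: 1/7 normal; order 9: 1/1 normal; order 12: 0/3 normal; order 18: 3/3 normal; order 36: 1/1 normal.
Total normal subgroups: 9.

9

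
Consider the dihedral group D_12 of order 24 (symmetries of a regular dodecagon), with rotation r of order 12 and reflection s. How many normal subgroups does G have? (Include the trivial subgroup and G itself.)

9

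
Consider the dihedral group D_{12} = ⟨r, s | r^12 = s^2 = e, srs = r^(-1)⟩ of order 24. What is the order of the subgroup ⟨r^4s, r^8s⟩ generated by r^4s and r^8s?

6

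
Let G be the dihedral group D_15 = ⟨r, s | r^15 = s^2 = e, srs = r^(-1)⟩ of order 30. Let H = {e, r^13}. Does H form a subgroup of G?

No

r^13 ∈ H but its inverse r^2 ∉ H, so H is not a subgroup.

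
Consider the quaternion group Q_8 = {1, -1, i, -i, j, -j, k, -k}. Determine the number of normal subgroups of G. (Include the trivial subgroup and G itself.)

G has 6 subgroups. Checking conjugation-invariance by order — order 1: 1/1 normal; order 2: 1/1 normal; order 4: 3/3 normal; order 8: 1/1 normal.
Total normal subgroups: 6.

6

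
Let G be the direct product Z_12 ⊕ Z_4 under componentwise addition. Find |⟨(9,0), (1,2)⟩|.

24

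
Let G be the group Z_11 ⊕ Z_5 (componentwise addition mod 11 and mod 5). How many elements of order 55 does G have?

40

An element (a,b) has order lcm(ord(a), ord(b)); count pairs with lcm equal to 55.
Enumerating gives 40 such elements.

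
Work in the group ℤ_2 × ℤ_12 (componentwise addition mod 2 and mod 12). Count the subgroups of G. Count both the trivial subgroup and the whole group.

|G| = 24, so by Lagrange every subgroup order divides 24. Divisors: 1, 2, 3, 4, 6, 8, 12, 24.
Subgroups by order — order 1: 1; order 2: 3; order 3: 1; order 4: 3; order 6: 3; order 8: 1; order 12: 3; order 24: 1.
Total: 1 + 3 + 1 + 3 + 3 + 1 + 3 + 1 = 16.

16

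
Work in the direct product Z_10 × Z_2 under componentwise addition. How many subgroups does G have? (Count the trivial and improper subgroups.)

|G| = 20, so by Lagrange every subgroup order divides 20. Divisors: 1, 2, 4, 5, 10, 20.
Subgroups by order — order 1: 1; order 2: 3; order 4: 1; order 5: 1; order 10: 3; order 20: 1.
Total: 1 + 3 + 1 + 1 + 3 + 1 = 10.

10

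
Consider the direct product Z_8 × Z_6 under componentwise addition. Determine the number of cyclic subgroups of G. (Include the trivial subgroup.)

A cyclic subgroup of order d is generated by each of its φ(d) elements of order d, so the cyclic subgroups of order d number (#elements of order d)/φ(d).
Cyclic subgroups by order — order 1: 1; order 2: 3; order 3: 1; order 4: 2; order 6: 3; order 8: 2; order 12: 2; order 24: 2.
Total: 16.

16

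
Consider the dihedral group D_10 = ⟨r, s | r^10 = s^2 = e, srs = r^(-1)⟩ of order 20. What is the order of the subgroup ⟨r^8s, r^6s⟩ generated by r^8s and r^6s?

10

|⟨r^8s⟩| = 2 and |⟨r^6s⟩| = 2, so |H| is a multiple of lcm(2, 2) = 2 and divides |G| = 20.
Closing under the operation: H = {e, r^2, r^4, r^6, r^8, s, r^2s, r^4s, r^6s, r^8s}, so |H| = 10.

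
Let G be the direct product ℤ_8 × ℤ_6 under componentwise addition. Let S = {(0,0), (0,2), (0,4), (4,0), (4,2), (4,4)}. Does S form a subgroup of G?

Yes

|S| = 6 divides |G| = 48, consistent with Lagrange.
S contains the identity, every element's inverse is in S, and S is closed under +: it is a subgroup.
In fact S = ⟨(4,4)⟩.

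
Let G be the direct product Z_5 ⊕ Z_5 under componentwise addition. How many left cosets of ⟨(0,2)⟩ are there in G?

5

|⟨(0,2)⟩| = 5 and |G| = 25.
By Lagrange, [G : H] = |G|/|H| = 25/5 = 5.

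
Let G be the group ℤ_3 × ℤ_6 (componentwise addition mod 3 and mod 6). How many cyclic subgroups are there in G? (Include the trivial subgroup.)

10

Each element a generates a cyclic subgroup ⟨a⟩; distinct elements may generate the same one (a cyclic group of order d has φ(d) generators).
Cyclic subgroups by order — order 1: 1; order 2: 1; order 3: 4; order 6: 4.
Total: 10.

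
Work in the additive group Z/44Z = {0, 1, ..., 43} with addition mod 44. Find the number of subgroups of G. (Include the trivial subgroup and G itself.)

Subgroups of the cyclic group Z/44Z correspond bijectively to divisors of 44.
Divisors of 44: 1, 2, 4, 11, 22, 44.
So Z/44Z has 6 subgroups.

6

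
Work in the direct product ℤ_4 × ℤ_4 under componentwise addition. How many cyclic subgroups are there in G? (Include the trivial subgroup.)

10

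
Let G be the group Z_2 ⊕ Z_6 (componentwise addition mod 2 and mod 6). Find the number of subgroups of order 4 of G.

1

|G| = 12 and 4 | 12, so subgroups of order 4 are possible by Lagrange.
The subgroups of order 4 are: {(0,0), (0,3), (1,0), (1,3)}.
So G has 1 subgroup of order 4.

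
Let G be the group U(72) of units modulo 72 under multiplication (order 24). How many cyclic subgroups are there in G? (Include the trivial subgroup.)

16

A cyclic subgroup of order d is generated by each of its φ(d) elements of order d, so the cyclic subgroups of order d number (#elements of order d)/φ(d).
Cyclic subgroups by order — order 1: 1; order 2: 7; order 3: 1; order 6: 7.
Total: 16.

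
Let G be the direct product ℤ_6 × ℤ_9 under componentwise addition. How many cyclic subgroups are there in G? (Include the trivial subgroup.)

16

A cyclic subgroup of order d is generated by each of its φ(d) elements of order d, so the cyclic subgroups of order d number (#elements of order d)/φ(d).
Cyclic subgroups by order — order 1: 1; order 2: 1; order 3: 4; order 6: 4; order 9: 3; order 18: 3.
Total: 16.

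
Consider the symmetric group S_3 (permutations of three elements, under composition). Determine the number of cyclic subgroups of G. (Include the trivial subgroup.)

Each element a generates a cyclic subgroup ⟨a⟩; distinct elements may generate the same one (a cyclic group of order d has φ(d) generators).
Cyclic subgroups by order — order 1: 1; order 2: 3; order 3: 1.
Total: 5.

5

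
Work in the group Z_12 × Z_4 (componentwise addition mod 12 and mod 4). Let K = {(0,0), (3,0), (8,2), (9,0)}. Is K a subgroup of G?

No

(8,2) ∈ K but its inverse (4,2) ∉ K, so K is not a subgroup.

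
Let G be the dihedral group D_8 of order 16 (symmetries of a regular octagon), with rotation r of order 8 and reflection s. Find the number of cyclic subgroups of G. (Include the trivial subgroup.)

12

Group the elements of G by the cyclic subgroup they generate; each cyclic subgroup of order d accounts for φ(d) elements.
Cyclic subgroups by order — order 1: 1; order 2: 9; order 4: 1; order 8: 1.
Total: 12.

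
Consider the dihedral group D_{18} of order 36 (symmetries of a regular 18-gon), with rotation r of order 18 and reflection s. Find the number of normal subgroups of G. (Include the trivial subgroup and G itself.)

G has 45 subgroups. Checking conjugation-invariance by order — order 1: 1/1 normal; order 2: 1/19 normal; order 3: 1/1 normal; order 4: 0/9 normal; order 6: 1/7 normal; order 9: 1/1 normal; order 12: 0/3 normal; order 18: 3/3 normal; order 36: 1/1 normal.
Total normal subgroups: 9.

9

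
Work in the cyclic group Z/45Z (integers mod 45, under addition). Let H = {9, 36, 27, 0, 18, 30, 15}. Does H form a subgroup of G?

|H| = 7 does not divide |G| = 45, so by Lagrange H is not a subgroup.

No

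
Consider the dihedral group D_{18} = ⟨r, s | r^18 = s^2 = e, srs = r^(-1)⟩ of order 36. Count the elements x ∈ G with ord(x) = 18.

The elements of order 18 are: r, r^5, r^7, r^11, r^13, r^17.
That's 6.

6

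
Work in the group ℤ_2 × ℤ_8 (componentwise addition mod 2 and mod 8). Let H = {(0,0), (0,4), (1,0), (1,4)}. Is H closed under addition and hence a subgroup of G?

Yes

|H| = 4 divides |G| = 16, consistent with Lagrange.
H contains the identity, every element's inverse is in H, and H is closed under +: it is a subgroup.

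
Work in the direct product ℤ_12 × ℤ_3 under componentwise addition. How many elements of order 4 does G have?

An element (a,b) has order lcm(ord(a), ord(b)); count pairs with lcm equal to 4.
Enumerating gives 2 such elements.

2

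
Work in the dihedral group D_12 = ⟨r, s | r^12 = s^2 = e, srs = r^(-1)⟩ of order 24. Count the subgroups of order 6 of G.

5

|G| = 24 and 6 | 24, so subgroups of order 6 are possible by Lagrange.
The subgroups of order 6 are: {e, r^2, r^4, r^6, r^8, r^10}; {e, r^4, r^8, r^2s, r^6s, r^10s}; {e, r^4, r^8, r^3s, r^7s, r^11s}; {e, r^4, r^8, s, r^4s, r^8s}; … (5 in all).
So G has 5 subgroups of order 6.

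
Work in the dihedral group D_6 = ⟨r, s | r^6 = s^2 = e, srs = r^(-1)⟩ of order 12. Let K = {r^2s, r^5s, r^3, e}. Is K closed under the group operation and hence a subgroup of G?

Yes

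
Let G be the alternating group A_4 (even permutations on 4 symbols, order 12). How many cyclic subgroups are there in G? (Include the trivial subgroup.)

A cyclic subgroup of order d is generated by each of its φ(d) elements of order d, so the cyclic subgroups of order d number (#elements of order d)/φ(d).
Cyclic subgroups by order — order 1: 1; order 2: 3; order 3: 4.
Total: 8.

8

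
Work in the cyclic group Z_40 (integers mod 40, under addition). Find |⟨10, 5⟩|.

8

|⟨10⟩| = 4 and |⟨5⟩| = 8, so |H| is a multiple of lcm(4, 8) = 8 and divides |G| = 40.
Closing under the operation: H = {0, 5, 10, 15, 20, 25, 30, 35}, so |H| = 8.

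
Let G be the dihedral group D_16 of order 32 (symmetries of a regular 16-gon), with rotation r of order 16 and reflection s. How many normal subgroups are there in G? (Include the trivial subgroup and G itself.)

G has 36 subgroups. Checking conjugation-invariance by order — order 1: 1/1 normal; order 2: 1/17 normal; order 4: 1/9 normal; order 8: 1/5 normal; order 16: 3/3 normal; order 32: 1/1 normal.
Total normal subgroups: 8.

8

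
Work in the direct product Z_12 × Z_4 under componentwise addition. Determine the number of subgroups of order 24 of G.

3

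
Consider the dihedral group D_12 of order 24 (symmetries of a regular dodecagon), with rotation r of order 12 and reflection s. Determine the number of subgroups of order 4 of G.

|G| = 24 and 4 | 24, so subgroups of order 4 are possible by Lagrange.
The subgroups of order 4 are: {e, r^6, r^4s, r^10s}; {e, r^6, r^5s, r^11s}; {e, r^6, r^2s, r^8s}; {e, r^3, r^6, r^9}; … (7 in all).
So G has 7 subgroups of order 4.

7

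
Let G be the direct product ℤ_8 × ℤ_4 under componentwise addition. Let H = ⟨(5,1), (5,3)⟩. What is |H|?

|⟨(5,1)⟩| = 8 and |⟨(5,3)⟩| = 8, so |H| is a multiple of lcm(8, 8) = 8 and divides |G| = 32.
Closing under the operation: H = {(0,0), (0,2), (1,1), (1,3), (2,0), (2,2), (3,1), (3,3), (4,0), (4,2), (5,1), (5,3), (6,0), (6,2), (7,1), (7,3)}, so |H| = 16.

16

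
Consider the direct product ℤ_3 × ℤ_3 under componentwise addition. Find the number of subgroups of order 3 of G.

|G| = 9 and 3 | 9, so subgroups of order 3 are possible by Lagrange.
The subgroups of order 3 are: {(0,0), (0,1), (0,2)}; {(0,0), (1,0), (2,0)}; {(0,0), (1,1), (2,2)}; {(0,0), (1,2), (2,1)}.
So G has 4 subgroups of order 3.

4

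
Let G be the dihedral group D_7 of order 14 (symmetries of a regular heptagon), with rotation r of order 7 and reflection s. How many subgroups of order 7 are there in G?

1

|G| = 14 and 7 | 14, so subgroups of order 7 are possible by Lagrange.
The subgroups of order 7 are: {e, r, r^2, r^3, r^4, r^5, r^6}.
So G has 1 subgroup of order 7.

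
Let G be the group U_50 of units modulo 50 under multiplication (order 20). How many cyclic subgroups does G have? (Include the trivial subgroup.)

Each element a generates a cyclic subgroup ⟨a⟩; distinct elements may generate the same one (a cyclic group of order d has φ(d) generators).
Cyclic subgroups by order — order 1: 1; order 2: 1; order 4: 1; order 5: 1; order 10: 1; order 20: 1.
Total: 6.

6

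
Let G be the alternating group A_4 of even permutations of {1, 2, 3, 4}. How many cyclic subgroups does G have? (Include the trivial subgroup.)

8

A cyclic subgroup of order d is generated by each of its φ(d) elements of order d, so the cyclic subgroups of order d number (#elements of order d)/φ(d).
Cyclic subgroups by order — order 1: 1; order 2: 3; order 3: 4.
Total: 8.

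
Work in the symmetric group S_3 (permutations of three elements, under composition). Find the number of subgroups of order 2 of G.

3

|G| = 6 and 2 | 6, so subgroups of order 2 are possible by Lagrange.
The subgroups of order 2 are: {e, (1 2)}; {e, (1 3)}; {e, (2 3)}.
So G has 3 subgroups of order 2.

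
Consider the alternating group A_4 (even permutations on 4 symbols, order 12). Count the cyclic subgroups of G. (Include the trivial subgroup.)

Each element a generates a cyclic subgroup ⟨a⟩; distinct elements may generate the same one (a cyclic group of order d has φ(d) generators).
Cyclic subgroups by order — order 1: 1; order 2: 3; order 3: 4.
Total: 8.

8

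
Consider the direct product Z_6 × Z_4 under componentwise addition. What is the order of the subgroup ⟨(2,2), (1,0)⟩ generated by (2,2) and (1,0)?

12

|⟨(2,2)⟩| = 6 and |⟨(1,0)⟩| = 6, so |H| is a multiple of lcm(6, 6) = 6 and divides |G| = 24.
Closing under the operation: H = {(0,0), (0,2), (1,0), (1,2), (2,0), (2,2), (3,0), (3,2), (4,0), (4,2), (5,0), (5,2)}, so |H| = 12.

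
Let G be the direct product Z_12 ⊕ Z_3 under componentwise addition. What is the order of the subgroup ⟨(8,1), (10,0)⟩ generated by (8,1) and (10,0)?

18

|⟨(8,1)⟩| = 3 and |⟨(10,0)⟩| = 6, so |H| is a multiple of lcm(3, 6) = 6 and divides |G| = 36.
Closing under the operation: H = {(0,0), (0,1), (0,2), (2,0), (2,1), (2,2), (4,0), (4,1), (4,2), (6,0), (6,1), (6,2), (8,0), (8,1), (8,2), (10,0), (10,1), (10,2)}, so |H| = 18.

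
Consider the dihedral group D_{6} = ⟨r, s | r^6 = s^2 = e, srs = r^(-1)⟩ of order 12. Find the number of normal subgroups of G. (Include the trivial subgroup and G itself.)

7

G has 16 subgroups. Checking conjugation-invariance by order — order 1: 1/1 normal; order 2: 1/7 normal; order 3: 1/1 normal; order 4: 0/3 normal; order 6: 3/3 normal; order 12: 1/1 normal.
Total normal subgroups: 7.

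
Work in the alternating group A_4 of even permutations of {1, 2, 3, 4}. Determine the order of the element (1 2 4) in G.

Computing powers of (1 2 4): the smallest k with ((1 2 4))^k = e is k = 3.

3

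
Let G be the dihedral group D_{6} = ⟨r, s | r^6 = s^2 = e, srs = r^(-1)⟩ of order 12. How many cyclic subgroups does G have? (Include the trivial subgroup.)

10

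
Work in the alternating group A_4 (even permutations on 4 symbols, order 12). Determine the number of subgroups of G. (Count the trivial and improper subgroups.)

10

|G| = 12, so by Lagrange every subgroup order divides 12. Divisors: 1, 2, 3, 4, 6, 12.
Subgroups by order — order 1: 1; order 2: 3; order 3: 4; order 4: 1; order 6: 0; order 12: 1.
Total: 1 + 3 + 4 + 1 + 0 + 1 = 10.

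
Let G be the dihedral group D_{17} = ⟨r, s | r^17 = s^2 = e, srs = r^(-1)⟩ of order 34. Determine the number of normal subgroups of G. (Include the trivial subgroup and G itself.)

3

G has 20 subgroups. Checking conjugation-invariance by order — order 1: 1/1 normal; order 2: 0/17 normal; order 17: 1/1 normal; order 34: 1/1 normal.
Total normal subgroups: 3.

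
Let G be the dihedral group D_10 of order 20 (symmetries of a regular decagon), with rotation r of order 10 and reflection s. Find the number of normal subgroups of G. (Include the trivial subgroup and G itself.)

7

G has 22 subgroups. Checking conjugation-invariance by order — order 1: 1/1 normal; order 2: 1/11 normal; order 4: 0/5 normal; order 5: 1/1 normal; order 10: 3/3 normal; order 20: 1/1 normal.
Total normal subgroups: 7.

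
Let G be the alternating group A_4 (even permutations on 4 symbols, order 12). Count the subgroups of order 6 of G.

0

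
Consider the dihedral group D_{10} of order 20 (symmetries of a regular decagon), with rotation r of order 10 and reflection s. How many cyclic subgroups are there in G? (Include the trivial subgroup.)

Group the elements of G by the cyclic subgroup they generate; each cyclic subgroup of order d accounts for φ(d) elements.
Cyclic subgroups by order — order 1: 1; order 2: 11; order 5: 1; order 10: 1.
Total: 14.

14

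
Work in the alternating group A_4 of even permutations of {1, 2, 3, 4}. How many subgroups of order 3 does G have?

4

|G| = 12 and 3 | 12, so subgroups of order 3 are possible by Lagrange.
The subgroups of order 3 are: {e, (1 2 3), (1 3 2)}; {e, (1 2 4), (1 4 2)}; {e, (1 3 4), (1 4 3)}; {e, (2 3 4), (2 4 3)}.
So G has 4 subgroups of order 3.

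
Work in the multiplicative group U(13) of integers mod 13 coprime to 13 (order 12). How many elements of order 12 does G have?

4

The elements of order 12 are: 2, 6, 7, 11.
That's 4.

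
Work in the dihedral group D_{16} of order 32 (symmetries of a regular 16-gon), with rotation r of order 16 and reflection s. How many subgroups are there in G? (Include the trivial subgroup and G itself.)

36

|G| = 32, so by Lagrange every subgroup order divides 32. Divisors: 1, 2, 4, 8, 16, 32.
Subgroups by order — order 1: 1; order 2: 17; order 4: 9; order 8: 5; order 16: 3; order 32: 1.
Total: 1 + 17 + 9 + 5 + 3 + 1 = 36.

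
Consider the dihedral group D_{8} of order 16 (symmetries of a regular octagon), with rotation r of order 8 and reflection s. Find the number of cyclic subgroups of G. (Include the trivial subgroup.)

12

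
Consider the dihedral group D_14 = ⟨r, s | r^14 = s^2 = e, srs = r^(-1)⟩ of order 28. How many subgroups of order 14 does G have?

|G| = 28 and 14 | 28, so subgroups of order 14 are possible by Lagrange.
The subgroups of order 14 are: {e, r, r^2, r^3, r^4, r^5, r^6, r^7, r^8, r^9, r^10, r^11, r^12, r^13}; {e, r^2, r^4, r^6, r^8, r^10, r^12, s, r^2s, r^4s, r^6s, r^8s, r^10s, r^12s}; {e, r^2, r^4, r^6, r^8, r^10, r^12, rs, r^3s, r^5s, r^7s, r^9s, r^11s, r^13s}.
So G has 3 subgroups of order 14.

3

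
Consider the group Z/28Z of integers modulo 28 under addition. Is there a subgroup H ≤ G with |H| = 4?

Yes

4 | 28. A subgroup of order 4 is {0, 7, 14, 21}.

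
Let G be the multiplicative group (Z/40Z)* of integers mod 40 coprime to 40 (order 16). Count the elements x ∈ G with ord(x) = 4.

8

The elements of order 4 are: 3, 7, 13, 17, 23, 27, 33, 37.
That's 8.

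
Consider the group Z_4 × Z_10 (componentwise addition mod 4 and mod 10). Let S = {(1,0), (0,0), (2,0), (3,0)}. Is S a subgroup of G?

Yes

|S| = 4 divides |G| = 40, consistent with Lagrange.
S contains the identity, every element's inverse is in S, and S is closed under +: it is a subgroup.
In fact S = ⟨(1,0)⟩.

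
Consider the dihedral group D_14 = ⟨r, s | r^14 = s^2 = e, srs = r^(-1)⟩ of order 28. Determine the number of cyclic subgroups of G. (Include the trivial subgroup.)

A cyclic subgroup of order d is generated by each of its φ(d) elements of order d, so the cyclic subgroups of order d number (#elements of order d)/φ(d).
Cyclic subgroups by order — order 1: 1; order 2: 15; order 7: 1; order 14: 1.
Total: 18.

18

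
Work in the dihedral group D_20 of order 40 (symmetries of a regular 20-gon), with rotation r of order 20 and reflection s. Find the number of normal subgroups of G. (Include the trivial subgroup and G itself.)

9

G has 48 subgroups. Checking conjugation-invariance by order — order 1: 1/1 normal; order 2: 1/21 normal; order 4: 1/11 normal; order 5: 1/1 normal; order 8: 0/5 normal; order 10: 1/5 normal; order 20: 3/3 normal; order 40: 1/1 normal.
Total normal subgroups: 9.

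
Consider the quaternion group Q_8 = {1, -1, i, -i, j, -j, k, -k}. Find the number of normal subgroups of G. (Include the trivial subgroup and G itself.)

6

G has 6 subgroups. Checking conjugation-invariance by order — order 1: 1/1 normal; order 2: 1/1 normal; order 4: 3/3 normal; order 8: 1/1 normal.
Total normal subgroups: 6.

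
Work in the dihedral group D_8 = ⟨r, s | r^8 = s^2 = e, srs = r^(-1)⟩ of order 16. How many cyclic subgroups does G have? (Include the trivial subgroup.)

12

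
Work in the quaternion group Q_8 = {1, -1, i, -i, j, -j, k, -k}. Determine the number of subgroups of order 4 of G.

3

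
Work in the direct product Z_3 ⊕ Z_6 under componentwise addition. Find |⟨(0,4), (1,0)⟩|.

|⟨(0,4)⟩| = 3 and |⟨(1,0)⟩| = 3, so |H| is a multiple of lcm(3, 3) = 3 and divides |G| = 18.
Closing under the operation: H = {(0,0), (0,2), (0,4), (1,0), (1,2), (1,4), (2,0), (2,2), (2,4)}, so |H| = 9.

9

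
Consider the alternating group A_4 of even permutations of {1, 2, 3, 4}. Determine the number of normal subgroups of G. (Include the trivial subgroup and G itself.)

3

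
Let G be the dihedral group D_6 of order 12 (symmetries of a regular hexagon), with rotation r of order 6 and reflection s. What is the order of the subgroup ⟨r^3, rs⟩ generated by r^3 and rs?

4

|⟨r^3⟩| = 2 and |⟨rs⟩| = 2, so |H| is a multiple of lcm(2, 2) = 2 and divides |G| = 12.
Closing under the operation: H = {e, r^3, rs, r^4s}, so |H| = 4.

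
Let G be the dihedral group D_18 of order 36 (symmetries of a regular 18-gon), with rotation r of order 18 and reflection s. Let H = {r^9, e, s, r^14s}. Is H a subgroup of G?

No

Closure fails: s · r^9 = r^9s ∉ H. So H is not a subgroup.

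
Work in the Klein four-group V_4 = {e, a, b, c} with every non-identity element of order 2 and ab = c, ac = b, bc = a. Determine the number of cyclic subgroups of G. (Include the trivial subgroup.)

4

Group the elements of G by the cyclic subgroup they generate; each cyclic subgroup of order d accounts for φ(d) elements.
Cyclic subgroups by order — order 1: 1; order 2: 3.
Total: 4.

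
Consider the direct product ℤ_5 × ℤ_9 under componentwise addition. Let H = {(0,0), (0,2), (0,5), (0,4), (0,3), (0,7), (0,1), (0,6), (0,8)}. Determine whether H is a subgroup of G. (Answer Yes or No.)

|H| = 9 divides |G| = 45, consistent with Lagrange.
H contains the identity, every element's inverse is in H, and H is closed under +: it is a subgroup.
In fact H = ⟨(0,1)⟩.

Yes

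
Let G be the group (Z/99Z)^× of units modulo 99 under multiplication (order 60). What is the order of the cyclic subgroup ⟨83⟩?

Compute successive powers of 83 mod 99: 83, 58, 62, 97, 32, 82, 74, 4, …; 83^30 ≡ 1 (mod 99).
So |⟨83⟩| = 30.

30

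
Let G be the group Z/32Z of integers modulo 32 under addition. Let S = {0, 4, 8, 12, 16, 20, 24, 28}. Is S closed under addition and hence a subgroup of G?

Yes

|S| = 8 divides |G| = 32, consistent with Lagrange.
S contains the identity, every element's inverse is in S, and S is closed under +: it is a subgroup.
In fact S = ⟨4⟩.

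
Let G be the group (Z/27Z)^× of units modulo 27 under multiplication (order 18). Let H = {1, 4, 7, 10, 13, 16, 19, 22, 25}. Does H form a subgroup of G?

Yes

|H| = 9 divides |G| = 18, consistent with Lagrange.
H contains the identity, every element's inverse is in H, and H is closed under ·: it is a subgroup.
In fact H = ⟨4⟩.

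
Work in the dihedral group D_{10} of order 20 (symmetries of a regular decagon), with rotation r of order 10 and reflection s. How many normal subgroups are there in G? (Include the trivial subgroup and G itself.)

G has 22 subgroups. Checking conjugation-invariance by order — order 1: 1/1 normal; order 2: 1/11 normal; order 4: 0/5 normal; order 5: 1/1 normal; order 10: 3/3 normal; order 20: 1/1 normal.
Total normal subgroups: 7.

7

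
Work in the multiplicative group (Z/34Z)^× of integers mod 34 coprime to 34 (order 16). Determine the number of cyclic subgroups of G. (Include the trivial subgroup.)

5

Each element a generates a cyclic subgroup ⟨a⟩; distinct elements may generate the same one (a cyclic group of order d has φ(d) generators).
Cyclic subgroups by order — order 1: 1; order 2: 1; order 4: 1; order 8: 1; order 16: 1.
Total: 5.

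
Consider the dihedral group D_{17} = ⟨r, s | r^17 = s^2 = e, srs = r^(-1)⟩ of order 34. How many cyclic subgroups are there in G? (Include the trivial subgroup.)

Group the elements of G by the cyclic subgroup they generate; each cyclic subgroup of order d accounts for φ(d) elements.
Cyclic subgroups by order — order 1: 1; order 2: 17; order 17: 1.
Total: 19.

19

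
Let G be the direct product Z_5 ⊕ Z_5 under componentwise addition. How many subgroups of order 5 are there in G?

6

|G| = 25 and 5 | 25, so subgroups of order 5 are possible by Lagrange.
The subgroups of order 5 are: {(0,0), (0,1), (0,2), (0,3), (0,4)}; {(0,0), (1,0), (2,0), (3,0), (4,0)}; {(0,0), (1,1), (2,2), (3,3), (4,4)}; {(0,0), (1,2), (2,4), (3,1), (4,3)}; … (6 in all).
So G has 6 subgroups of order 5.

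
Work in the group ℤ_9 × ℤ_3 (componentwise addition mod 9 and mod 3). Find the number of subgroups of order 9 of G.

4

|G| = 27 and 9 | 27, so subgroups of order 9 are possible by Lagrange.
The subgroups of order 9 are: {(0,0), (0,1), (0,2), (3,0), (3,1), (3,2), (6,0), (6,1), (6,2)}; {(0,0), (1,0), (2,0), (3,0), (4,0), (5,0), (6,0), (7,0), (8,0)}; {(0,0), (1,1), (2,2), (3,0), (4,1), (5,2), (6,0), (7,1), (8,2)}; {(0,0), (1,2), (2,1), (3,0), (4,2), (5,1), (6,0), (7,2), (8,1)}.
So G has 4 subgroups of order 9.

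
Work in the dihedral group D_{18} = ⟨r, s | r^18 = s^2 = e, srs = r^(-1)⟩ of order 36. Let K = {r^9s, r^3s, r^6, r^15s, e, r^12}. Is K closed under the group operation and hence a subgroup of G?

|K| = 6 divides |G| = 36, consistent with Lagrange.
K contains the identity, every element's inverse is in K, and K is closed under ·: it is a subgroup.

Yes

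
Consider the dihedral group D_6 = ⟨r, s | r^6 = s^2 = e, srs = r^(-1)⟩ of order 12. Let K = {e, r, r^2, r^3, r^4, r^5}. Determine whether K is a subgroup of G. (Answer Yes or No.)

Yes

|K| = 6 divides |G| = 12, consistent with Lagrange.
K contains the identity, every element's inverse is in K, and K is closed under ·: it is a subgroup.
In fact K = ⟨r^5⟩.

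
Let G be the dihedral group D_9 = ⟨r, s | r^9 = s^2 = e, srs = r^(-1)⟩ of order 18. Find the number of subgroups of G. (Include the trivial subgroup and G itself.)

16

|G| = 18, so by Lagrange every subgroup order divides 18. Divisors: 1, 2, 3, 6, 9, 18.
Subgroups by order — order 1: 1; order 2: 9; order 3: 1; order 6: 3; order 9: 1; order 18: 1.
Total: 1 + 9 + 1 + 3 + 1 + 1 = 16.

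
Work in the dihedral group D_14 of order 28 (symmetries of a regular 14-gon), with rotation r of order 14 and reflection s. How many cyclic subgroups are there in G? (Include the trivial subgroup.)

18

Each element a generates a cyclic subgroup ⟨a⟩; distinct elements may generate the same one (a cyclic group of order d has φ(d) generators).
Cyclic subgroups by order — order 1: 1; order 2: 15; order 7: 1; order 14: 1.
Total: 18.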